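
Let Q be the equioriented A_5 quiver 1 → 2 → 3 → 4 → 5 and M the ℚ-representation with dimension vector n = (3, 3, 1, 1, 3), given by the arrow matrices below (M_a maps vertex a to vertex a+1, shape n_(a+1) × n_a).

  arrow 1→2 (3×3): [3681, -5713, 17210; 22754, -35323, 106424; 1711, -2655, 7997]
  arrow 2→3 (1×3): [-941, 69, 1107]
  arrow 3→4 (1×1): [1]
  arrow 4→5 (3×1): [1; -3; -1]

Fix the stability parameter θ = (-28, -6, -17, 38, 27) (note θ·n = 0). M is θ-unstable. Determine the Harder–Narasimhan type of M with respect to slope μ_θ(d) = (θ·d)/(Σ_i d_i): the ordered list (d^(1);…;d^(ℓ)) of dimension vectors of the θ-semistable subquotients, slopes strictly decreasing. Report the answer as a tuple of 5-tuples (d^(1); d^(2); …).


Via rank(M_{q-1}∘⋯∘M_p): M ≅ I[1,2]^2, I[1,5], I[5,5]^2.
μ_θ-semistable layers: μ^(1)=65/2; μ^(2)=27; μ^(3)=-6; μ^(4)=-23/2; μ^(5)=-28

((0, 0, 0, 1, 1); (0, 0, 0, 0, 2); (0, 2, 0, 0, 0); (0, 1, 1, 0, 0); (3, 0, 0, 0, 0))


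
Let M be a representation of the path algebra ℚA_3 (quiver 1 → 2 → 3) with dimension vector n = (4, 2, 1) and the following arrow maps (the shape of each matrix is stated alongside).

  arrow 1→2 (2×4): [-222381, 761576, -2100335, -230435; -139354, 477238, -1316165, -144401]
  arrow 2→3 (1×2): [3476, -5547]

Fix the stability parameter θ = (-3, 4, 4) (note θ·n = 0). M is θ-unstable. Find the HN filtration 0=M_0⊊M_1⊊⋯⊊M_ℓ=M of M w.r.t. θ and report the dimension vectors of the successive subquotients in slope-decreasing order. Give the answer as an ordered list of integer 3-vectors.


Barcode: M ≅ I[1,1]^2, I[1,2], I[1,3]. HN layers by μ_θ (2 steps, strictly decreasing):
  μ^(1)=4; μ^(2)=-3

((0, 2, 1); (4, 0, 0))


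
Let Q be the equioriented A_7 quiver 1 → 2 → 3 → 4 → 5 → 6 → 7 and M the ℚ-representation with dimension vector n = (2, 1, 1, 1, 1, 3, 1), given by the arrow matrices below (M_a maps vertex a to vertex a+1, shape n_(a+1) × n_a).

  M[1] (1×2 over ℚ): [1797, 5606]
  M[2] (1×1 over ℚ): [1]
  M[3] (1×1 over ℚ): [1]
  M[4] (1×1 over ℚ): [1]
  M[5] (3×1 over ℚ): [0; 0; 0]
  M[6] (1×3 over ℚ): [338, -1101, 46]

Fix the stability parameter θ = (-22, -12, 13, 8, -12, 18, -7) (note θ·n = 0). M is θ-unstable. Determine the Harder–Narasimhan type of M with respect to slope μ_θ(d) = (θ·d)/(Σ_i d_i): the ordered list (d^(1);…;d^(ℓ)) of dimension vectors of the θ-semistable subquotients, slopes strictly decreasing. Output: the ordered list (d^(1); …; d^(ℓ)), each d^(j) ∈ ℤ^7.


Via rank(M_{q-1}∘⋯∘M_p): M ≅ I[1,1], I[1,5], I[6,6]^2, I[6,7].
μ_θ-semistable layers: μ^(1)=18; μ^(2)=11/2; μ^(3)=3; μ^(4)=-12; μ^(5)=-22

((0, 0, 0, 0, 0, 2, 0); (0, 0, 0, 0, 0, 1, 1); (0, 0, 1, 1, 1, 0, 0); (0, 1, 0, 0, 0, 0, 0); (2, 0, 0, 0, 0, 0, 0))


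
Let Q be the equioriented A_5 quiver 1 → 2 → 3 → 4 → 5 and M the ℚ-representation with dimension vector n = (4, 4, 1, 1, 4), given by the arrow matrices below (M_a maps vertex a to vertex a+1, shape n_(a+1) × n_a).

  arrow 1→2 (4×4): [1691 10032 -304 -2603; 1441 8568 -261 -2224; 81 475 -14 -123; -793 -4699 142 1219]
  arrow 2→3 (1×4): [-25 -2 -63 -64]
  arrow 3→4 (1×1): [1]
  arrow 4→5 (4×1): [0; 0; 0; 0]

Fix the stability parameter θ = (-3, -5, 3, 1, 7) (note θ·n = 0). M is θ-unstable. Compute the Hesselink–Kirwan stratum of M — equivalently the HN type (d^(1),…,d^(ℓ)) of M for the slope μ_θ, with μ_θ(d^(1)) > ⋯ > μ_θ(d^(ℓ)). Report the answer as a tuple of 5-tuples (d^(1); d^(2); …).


Interval decomposition of M: I[1,1], I[1,2]^2, I[1,4], I[2,2], I[5,5]^4.
HN type (ℓ=5): μ^(1)=7; μ^(2)=2; μ^(3)=-3; μ^(4)=-4; μ^(5)=-5

((0, 0, 0, 0, 4); (0, 0, 1, 1, 0); (1, 0, 0, 0, 0); (3, 3, 0, 0, 0); (0, 1, 0, 0, 0))


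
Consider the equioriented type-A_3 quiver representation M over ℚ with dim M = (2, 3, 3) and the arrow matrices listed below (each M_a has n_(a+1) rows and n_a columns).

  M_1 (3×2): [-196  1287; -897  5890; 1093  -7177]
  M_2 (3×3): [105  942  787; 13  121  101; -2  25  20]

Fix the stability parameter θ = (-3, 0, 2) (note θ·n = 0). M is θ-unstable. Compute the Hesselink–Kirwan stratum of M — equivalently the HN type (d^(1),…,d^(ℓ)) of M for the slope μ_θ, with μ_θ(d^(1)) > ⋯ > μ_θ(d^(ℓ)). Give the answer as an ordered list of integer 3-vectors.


Barcode: M ≅ I[1,2], I[1,3], I[2,3], I[3,3]. HN layers by μ_θ (3 steps, strictly decreasing):
  μ^(1)=2; μ^(2)=0; μ^(3)=-3

((0, 0, 3); (0, 3, 0); (2, 0, 0))


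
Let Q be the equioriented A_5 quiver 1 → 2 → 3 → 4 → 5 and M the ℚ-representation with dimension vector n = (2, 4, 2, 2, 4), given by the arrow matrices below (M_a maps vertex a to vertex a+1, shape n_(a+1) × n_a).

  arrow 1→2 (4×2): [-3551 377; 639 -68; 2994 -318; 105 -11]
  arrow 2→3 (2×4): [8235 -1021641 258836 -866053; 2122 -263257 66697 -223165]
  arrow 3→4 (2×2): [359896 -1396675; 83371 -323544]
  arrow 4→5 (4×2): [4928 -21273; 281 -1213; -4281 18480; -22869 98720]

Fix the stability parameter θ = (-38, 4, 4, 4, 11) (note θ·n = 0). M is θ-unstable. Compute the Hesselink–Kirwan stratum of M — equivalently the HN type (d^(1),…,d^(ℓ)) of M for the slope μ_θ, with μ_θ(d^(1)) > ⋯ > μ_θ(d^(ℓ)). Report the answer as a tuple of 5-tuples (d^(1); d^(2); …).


Via rank(M_{q-1}∘⋯∘M_p): M ≅ I[1,5]^2, I[2,2]^2, I[5,5]^2.
μ_θ-semistable layers: μ^(1)=11; μ^(2)=4; μ^(3)=-38

((0, 0, 0, 0, 4); (0, 4, 2, 2, 0); (2, 0, 0, 0, 0))


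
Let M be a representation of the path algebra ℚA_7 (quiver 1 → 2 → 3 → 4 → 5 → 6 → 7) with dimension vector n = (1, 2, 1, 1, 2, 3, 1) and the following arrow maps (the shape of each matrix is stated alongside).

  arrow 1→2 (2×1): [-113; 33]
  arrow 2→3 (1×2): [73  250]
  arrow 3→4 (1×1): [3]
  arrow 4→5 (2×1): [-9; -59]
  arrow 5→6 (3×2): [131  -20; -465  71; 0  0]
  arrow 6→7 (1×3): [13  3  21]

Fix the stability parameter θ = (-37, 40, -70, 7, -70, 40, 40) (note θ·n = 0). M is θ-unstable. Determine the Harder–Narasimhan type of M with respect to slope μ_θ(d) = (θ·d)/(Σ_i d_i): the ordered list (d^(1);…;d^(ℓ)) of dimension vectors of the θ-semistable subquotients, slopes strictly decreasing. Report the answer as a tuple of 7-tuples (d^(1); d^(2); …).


Barcode: M ≅ I[1,7], I[2,2], I[5,6], I[6,6]. HN layers by μ_θ (4 steps, strictly decreasing):
  μ^(1)=40; μ^(2)=-93/4; μ^(3)=-37; μ^(4)=-70

((0, 1, 0, 0, 0, 3, 1); (0, 1, 1, 1, 1, 0, 0); (1, 0, 0, 0, 0, 0, 0); (0, 0, 0, 0, 1, 0, 0))


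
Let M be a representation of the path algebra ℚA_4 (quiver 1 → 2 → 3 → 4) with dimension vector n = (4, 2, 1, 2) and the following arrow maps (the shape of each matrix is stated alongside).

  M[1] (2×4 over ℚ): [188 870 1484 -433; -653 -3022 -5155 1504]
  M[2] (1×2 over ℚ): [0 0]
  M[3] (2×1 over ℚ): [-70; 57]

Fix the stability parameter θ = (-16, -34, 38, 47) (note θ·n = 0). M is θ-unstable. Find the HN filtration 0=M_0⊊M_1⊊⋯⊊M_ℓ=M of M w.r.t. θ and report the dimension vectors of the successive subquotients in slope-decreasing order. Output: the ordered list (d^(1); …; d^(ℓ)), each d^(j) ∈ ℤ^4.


Interval decomposition of M: I[1,1]^2, I[1,2]^2, I[3,4], I[4,4].
HN type (ℓ=4): μ^(1)=47; μ^(2)=38; μ^(3)=-16; μ^(4)=-25

((0, 0, 0, 2); (0, 0, 1, 0); (2, 0, 0, 0); (2, 2, 0, 0))


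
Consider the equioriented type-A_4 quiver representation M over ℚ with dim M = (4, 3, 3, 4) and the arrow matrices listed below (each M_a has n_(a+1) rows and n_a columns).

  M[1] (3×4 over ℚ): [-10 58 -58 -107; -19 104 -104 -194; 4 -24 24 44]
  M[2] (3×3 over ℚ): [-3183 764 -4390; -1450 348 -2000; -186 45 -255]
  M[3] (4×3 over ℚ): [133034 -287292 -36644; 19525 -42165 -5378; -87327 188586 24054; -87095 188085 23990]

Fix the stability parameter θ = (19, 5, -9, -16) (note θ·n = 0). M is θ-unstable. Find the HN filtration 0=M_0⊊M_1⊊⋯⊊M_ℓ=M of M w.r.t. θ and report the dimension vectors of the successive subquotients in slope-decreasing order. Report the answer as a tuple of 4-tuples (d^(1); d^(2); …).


Via rank(M_{q-1}∘⋯∘M_p): M ≅ I[1,1]^2, I[1,3], I[1,4], I[2,2], I[3,4], I[4,4]^2.
μ_θ-semistable layers: μ^(1)=19; μ^(2)=5; μ^(3)=-1/4; μ^(4)=-25/2; μ^(5)=-16

((2, 0, 0, 0); (1, 2, 1, 0); (1, 1, 1, 1); (0, 0, 1, 1); (0, 0, 0, 2))


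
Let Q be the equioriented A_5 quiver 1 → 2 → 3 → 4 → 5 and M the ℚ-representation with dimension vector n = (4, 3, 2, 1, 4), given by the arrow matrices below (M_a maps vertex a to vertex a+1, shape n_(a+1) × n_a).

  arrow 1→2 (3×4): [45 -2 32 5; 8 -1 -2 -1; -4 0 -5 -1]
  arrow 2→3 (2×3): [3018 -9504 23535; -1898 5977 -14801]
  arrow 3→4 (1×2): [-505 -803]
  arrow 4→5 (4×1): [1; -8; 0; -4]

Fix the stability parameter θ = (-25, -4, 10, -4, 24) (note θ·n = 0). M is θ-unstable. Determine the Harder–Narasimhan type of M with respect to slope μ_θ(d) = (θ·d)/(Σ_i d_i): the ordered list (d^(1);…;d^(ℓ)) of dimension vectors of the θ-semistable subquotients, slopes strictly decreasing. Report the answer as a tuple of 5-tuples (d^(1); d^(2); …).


Via rank(M_{q-1}∘⋯∘M_p): M ≅ I[1,1], I[1,2], I[1,3], I[1,5], I[5,5]^3.
μ_θ-semistable layers: μ^(1)=24; μ^(2)=10; μ^(3)=3; μ^(4)=-4; μ^(5)=-25

((0, 0, 0, 0, 4); (0, 0, 1, 0, 0); (0, 0, 1, 1, 0); (0, 3, 0, 0, 0); (4, 0, 0, 0, 0))


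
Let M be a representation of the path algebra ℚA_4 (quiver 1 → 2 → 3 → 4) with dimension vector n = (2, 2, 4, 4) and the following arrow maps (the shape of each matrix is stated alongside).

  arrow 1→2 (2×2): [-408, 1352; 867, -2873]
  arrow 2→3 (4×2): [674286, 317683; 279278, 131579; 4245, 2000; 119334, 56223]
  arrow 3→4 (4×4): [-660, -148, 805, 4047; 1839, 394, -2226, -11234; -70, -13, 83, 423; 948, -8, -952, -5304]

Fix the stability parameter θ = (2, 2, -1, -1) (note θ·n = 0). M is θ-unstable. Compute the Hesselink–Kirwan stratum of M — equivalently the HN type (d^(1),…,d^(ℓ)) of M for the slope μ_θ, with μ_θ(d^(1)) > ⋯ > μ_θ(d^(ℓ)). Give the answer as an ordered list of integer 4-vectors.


Interval decomposition of M: I[1,1], I[1,4], I[2,4], I[3,3], I[3,4], I[4,4].
HN type (ℓ=4): μ^(1)=2; μ^(2)=1/2; μ^(3)=0; μ^(4)=-1

((1, 0, 0, 0); (1, 1, 1, 1); (0, 1, 1, 1); (0, 0, 2, 2))


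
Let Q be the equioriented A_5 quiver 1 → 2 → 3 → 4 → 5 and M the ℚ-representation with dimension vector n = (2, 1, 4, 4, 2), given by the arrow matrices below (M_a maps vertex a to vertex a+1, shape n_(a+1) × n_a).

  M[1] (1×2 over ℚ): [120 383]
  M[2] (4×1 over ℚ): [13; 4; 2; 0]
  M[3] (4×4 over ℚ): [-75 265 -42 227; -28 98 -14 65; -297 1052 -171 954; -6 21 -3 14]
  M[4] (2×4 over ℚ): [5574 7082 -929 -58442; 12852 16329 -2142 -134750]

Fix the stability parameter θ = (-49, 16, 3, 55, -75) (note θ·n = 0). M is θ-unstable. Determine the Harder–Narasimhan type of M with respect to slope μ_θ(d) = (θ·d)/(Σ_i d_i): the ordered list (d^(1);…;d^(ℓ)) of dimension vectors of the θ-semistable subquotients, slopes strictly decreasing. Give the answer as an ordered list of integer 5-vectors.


Barcode: M ≅ I[1,1], I[1,5], I[3,3], I[3,4], I[3,5], I[4,4]. HN layers by μ_θ (5 steps, strictly decreasing):
  μ^(1)=55; μ^(2)=3; μ^(3)=-1/4; μ^(4)=-17/3; μ^(5)=-49

((0, 0, 0, 2, 0); (0, 0, 2, 0, 0); (0, 1, 1, 1, 1); (0, 0, 1, 1, 1); (2, 0, 0, 0, 0))


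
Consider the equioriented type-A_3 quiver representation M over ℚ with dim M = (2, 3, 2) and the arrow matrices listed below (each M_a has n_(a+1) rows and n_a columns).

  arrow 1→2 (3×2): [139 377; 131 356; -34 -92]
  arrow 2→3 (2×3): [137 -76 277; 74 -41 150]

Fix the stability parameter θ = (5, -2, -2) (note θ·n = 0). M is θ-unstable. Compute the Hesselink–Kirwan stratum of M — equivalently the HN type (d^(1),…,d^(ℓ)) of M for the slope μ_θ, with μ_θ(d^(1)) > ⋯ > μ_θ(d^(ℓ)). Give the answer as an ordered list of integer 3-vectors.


Interval decomposition of M: I[1,3]^2, I[2,2].
HN type (ℓ=2): μ^(1)=1/3; μ^(2)=-2

((2, 2, 2); (0, 1, 0))


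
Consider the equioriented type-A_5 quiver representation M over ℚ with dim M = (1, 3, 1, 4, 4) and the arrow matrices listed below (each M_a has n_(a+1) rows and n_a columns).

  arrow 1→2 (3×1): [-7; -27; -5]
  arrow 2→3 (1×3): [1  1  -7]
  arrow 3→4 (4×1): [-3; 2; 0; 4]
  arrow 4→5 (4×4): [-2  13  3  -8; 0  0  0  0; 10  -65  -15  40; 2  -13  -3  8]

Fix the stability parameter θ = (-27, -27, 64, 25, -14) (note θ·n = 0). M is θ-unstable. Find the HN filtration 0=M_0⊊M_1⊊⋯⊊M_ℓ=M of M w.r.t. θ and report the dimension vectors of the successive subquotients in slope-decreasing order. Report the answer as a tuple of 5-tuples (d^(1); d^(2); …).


Via rank(M_{q-1}∘⋯∘M_p): M ≅ I[1,4], I[2,2]^2, I[4,4]^2, I[4,5], I[5,5]^3.
μ_θ-semistable layers: μ^(1)=89/2; μ^(2)=25; μ^(3)=11/2; μ^(4)=-14; μ^(5)=-27

((0, 0, 1, 1, 0); (0, 0, 0, 2, 0); (0, 0, 0, 1, 1); (0, 0, 0, 0, 3); (1, 3, 0, 0, 0))


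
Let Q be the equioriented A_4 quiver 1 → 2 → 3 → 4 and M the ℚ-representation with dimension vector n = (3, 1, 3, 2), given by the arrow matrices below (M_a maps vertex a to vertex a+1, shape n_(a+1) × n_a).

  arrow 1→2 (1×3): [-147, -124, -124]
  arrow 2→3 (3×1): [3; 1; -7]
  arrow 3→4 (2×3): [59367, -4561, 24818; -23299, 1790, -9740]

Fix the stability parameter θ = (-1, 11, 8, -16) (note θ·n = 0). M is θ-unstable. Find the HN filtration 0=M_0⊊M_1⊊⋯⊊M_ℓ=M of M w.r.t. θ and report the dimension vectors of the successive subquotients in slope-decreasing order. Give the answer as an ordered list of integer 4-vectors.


Via rank(M_{q-1}∘⋯∘M_p): M ≅ I[1,1]^2, I[1,4], I[3,3], I[3,4].
μ_θ-semistable layers: μ^(1)=8; μ^(2)=1; μ^(3)=-1; μ^(4)=-4

((0, 0, 1, 0); (0, 1, 1, 1); (3, 0, 0, 0); (0, 0, 1, 1))


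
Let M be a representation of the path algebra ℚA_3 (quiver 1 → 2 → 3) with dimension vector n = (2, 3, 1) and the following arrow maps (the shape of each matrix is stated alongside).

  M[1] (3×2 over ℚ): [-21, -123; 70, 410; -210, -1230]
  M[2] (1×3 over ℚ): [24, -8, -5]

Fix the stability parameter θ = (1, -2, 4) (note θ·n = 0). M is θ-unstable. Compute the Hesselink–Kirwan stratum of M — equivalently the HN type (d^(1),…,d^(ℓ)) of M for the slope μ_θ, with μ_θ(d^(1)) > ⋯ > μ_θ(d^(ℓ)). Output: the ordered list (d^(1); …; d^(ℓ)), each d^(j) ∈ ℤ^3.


Via rank(M_{q-1}∘⋯∘M_p): M ≅ I[1,1], I[1,3], I[2,2]^2.
μ_θ-semistable layers: μ^(1)=4; μ^(2)=1; μ^(3)=-1/2; μ^(4)=-2

((0, 0, 1); (1, 0, 0); (1, 1, 0); (0, 2, 0))


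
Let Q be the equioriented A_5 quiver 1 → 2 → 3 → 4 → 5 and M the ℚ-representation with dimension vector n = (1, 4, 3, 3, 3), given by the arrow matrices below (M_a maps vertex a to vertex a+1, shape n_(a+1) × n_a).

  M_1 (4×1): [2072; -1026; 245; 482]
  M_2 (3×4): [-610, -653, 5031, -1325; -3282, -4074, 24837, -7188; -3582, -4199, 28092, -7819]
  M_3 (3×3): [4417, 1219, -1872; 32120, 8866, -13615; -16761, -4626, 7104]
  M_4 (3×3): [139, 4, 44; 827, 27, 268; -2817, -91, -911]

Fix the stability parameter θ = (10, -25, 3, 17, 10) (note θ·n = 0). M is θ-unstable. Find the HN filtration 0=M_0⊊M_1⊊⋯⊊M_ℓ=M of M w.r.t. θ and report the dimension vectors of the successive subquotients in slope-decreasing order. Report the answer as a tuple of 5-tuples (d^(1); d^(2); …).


Interval decomposition of M: I[1,5], I[2,2], I[2,5]^2.
HN type (ℓ=4): μ^(1)=27/2; μ^(2)=3; μ^(3)=-15/2; μ^(4)=-25

((0, 0, 0, 3, 3); (0, 0, 3, 0, 0); (1, 1, 0, 0, 0); (0, 3, 0, 0, 0))


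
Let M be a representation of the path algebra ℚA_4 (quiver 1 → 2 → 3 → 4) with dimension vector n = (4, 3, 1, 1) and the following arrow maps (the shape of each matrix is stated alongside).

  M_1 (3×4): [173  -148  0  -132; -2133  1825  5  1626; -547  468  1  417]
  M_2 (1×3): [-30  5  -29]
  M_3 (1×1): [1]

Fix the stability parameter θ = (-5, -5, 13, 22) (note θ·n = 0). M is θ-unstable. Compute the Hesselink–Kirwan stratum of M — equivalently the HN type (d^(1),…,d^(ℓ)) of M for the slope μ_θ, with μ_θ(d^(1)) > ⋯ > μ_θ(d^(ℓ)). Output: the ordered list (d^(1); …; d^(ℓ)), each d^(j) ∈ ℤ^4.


Via rank(M_{q-1}∘⋯∘M_p): M ≅ I[1,1], I[1,2]^2, I[1,4].
μ_θ-semistable layers: μ^(1)=22; μ^(2)=13; μ^(3)=-5

((0, 0, 0, 1); (0, 0, 1, 0); (4, 3, 0, 0))


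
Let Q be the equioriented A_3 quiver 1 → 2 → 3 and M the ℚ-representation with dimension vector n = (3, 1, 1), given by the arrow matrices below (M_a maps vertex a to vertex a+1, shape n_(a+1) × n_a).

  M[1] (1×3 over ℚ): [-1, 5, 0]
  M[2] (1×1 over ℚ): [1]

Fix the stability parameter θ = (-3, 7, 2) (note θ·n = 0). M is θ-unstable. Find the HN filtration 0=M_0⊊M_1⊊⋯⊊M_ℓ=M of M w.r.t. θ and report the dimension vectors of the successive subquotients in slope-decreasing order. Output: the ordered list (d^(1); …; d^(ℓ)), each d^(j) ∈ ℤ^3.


Barcode: M ≅ I[1,1]^2, I[1,3]. HN layers by μ_θ (2 steps, strictly decreasing):
  μ^(1)=9/2; μ^(2)=-3

((0, 1, 1); (3, 0, 0))


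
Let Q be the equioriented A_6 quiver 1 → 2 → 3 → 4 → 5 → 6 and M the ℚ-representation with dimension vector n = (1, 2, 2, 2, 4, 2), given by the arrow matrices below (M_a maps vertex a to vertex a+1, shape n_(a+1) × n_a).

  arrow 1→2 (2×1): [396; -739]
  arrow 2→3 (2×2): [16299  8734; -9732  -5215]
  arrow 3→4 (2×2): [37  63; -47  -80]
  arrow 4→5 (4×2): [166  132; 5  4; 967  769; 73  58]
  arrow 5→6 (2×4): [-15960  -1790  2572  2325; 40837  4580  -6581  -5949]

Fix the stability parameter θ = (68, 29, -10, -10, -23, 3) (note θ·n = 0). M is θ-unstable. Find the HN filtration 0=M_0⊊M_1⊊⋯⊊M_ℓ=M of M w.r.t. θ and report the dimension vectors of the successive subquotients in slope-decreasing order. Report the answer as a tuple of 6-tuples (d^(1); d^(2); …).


Via rank(M_{q-1}∘⋯∘M_p): M ≅ I[1,6], I[2,6], I[5,5]^2.
μ_θ-semistable layers: μ^(1)=19/2; μ^(2)=3; μ^(3)=-7/2; μ^(4)=-23

((1, 1, 1, 1, 1, 1); (0, 0, 0, 0, 0, 1); (0, 1, 1, 1, 1, 0); (0, 0, 0, 0, 2, 0))


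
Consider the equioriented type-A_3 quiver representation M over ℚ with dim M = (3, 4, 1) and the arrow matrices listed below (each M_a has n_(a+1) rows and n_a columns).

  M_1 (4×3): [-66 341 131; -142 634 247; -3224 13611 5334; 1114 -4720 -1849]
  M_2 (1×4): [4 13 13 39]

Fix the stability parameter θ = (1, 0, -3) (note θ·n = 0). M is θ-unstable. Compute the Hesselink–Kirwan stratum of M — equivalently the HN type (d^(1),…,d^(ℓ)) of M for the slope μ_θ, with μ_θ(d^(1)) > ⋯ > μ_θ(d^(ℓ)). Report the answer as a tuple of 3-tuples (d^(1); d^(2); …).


Barcode: M ≅ I[1,1], I[1,2], I[1,3], I[2,2]^2. HN layers by μ_θ (4 steps, strictly decreasing):
  μ^(1)=1; μ^(2)=1/2; μ^(3)=0; μ^(4)=-2/3

((1, 0, 0); (1, 1, 0); (0, 2, 0); (1, 1, 1))


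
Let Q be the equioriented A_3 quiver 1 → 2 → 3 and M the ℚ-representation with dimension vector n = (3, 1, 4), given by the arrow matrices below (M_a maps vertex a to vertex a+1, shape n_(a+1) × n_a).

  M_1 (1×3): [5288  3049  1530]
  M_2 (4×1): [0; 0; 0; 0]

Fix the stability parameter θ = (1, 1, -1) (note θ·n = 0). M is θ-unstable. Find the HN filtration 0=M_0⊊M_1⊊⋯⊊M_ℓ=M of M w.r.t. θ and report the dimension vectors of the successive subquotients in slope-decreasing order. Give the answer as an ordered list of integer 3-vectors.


Via rank(M_{q-1}∘⋯∘M_p): M ≅ I[1,1]^2, I[1,2], I[3,3]^4.
μ_θ-semistable layers: μ^(1)=1; μ^(2)=-1

((3, 1, 0); (0, 0, 4))


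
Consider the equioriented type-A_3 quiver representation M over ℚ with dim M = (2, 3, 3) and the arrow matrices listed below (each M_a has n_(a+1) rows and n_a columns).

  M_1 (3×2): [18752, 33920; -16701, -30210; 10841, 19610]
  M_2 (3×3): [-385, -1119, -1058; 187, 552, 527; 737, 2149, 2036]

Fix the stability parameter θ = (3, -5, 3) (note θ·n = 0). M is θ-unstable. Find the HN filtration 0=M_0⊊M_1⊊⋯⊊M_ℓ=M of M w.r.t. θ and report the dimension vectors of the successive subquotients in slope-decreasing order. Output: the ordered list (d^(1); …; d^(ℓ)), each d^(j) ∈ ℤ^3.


Interval decomposition of M: I[1,1], I[1,3], I[2,2], I[2,3], I[3,3].
HN type (ℓ=3): μ^(1)=3; μ^(2)=-1; μ^(3)=-5

((1, 0, 3); (1, 1, 0); (0, 2, 0))


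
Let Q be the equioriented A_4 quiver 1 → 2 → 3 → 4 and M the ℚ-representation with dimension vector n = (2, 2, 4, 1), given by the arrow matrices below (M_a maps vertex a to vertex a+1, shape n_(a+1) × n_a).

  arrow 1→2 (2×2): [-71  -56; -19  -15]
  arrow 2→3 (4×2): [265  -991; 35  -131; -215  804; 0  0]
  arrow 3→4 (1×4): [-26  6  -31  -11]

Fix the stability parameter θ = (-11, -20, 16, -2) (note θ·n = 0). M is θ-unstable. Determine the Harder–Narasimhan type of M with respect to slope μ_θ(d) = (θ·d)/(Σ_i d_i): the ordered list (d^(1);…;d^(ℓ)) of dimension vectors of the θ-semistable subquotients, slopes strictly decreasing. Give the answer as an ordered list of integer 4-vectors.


Barcode: M ≅ I[1,3], I[1,4], I[3,3]^2. HN layers by μ_θ (3 steps, strictly decreasing):
  μ^(1)=16; μ^(2)=7; μ^(3)=-31/2

((0, 0, 3, 0); (0, 0, 1, 1); (2, 2, 0, 0))


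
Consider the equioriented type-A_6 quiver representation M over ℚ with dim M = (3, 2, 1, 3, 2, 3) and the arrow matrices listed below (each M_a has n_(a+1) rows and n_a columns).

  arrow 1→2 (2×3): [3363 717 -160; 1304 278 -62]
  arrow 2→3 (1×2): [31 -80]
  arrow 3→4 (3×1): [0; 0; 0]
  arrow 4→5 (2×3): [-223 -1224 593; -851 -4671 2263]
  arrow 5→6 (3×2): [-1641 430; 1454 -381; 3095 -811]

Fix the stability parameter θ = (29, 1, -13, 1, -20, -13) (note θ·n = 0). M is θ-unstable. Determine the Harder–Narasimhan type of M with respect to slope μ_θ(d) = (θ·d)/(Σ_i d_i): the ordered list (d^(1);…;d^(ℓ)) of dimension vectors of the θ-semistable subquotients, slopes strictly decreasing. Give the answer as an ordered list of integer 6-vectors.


Interval decomposition of M: I[1,1], I[1,2], I[1,3], I[4,4], I[4,6]^2, I[6,6].
HN type (ℓ=6): μ^(1)=29; μ^(2)=15; μ^(3)=17/3; μ^(4)=1; μ^(5)=-32/3; μ^(6)=-13

((1, 0, 0, 0, 0, 0); (1, 1, 0, 0, 0, 0); (1, 1, 1, 0, 0, 0); (0, 0, 0, 1, 0, 0); (0, 0, 0, 2, 2, 2); (0, 0, 0, 0, 0, 1))


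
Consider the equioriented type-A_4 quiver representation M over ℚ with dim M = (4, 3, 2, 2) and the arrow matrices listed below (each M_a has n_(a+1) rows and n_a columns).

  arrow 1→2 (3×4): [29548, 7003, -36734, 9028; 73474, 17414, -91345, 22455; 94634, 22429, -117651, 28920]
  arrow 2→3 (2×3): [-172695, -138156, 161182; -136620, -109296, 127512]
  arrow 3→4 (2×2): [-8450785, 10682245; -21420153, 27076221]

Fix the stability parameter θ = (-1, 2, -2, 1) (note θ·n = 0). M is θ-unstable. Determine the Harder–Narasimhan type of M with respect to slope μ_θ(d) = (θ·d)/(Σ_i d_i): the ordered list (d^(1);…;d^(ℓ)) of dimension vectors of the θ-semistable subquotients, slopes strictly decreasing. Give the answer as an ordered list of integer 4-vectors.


Via rank(M_{q-1}∘⋯∘M_p): M ≅ I[1,1], I[1,2]^2, I[1,4], I[3,3], I[4,4].
μ_θ-semistable layers: μ^(1)=2; μ^(2)=1; μ^(3)=0; μ^(4)=-1; μ^(5)=-2

((0, 2, 0, 0); (0, 0, 0, 2); (0, 1, 1, 0); (4, 0, 0, 0); (0, 0, 1, 0))


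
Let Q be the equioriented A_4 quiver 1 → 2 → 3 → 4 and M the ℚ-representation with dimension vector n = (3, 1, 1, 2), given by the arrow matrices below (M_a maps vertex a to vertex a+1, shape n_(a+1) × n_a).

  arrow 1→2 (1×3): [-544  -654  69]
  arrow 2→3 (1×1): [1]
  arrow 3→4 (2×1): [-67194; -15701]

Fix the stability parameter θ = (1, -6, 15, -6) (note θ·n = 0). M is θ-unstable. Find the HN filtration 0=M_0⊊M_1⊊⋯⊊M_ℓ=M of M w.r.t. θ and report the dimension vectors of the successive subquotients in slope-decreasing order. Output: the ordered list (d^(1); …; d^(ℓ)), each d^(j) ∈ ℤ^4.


Via rank(M_{q-1}∘⋯∘M_p): M ≅ I[1,1]^2, I[1,4], I[4,4].
μ_θ-semistable layers: μ^(1)=9/2; μ^(2)=1; μ^(3)=-5/2; μ^(4)=-6

((0, 0, 1, 1); (2, 0, 0, 0); (1, 1, 0, 0); (0, 0, 0, 1))


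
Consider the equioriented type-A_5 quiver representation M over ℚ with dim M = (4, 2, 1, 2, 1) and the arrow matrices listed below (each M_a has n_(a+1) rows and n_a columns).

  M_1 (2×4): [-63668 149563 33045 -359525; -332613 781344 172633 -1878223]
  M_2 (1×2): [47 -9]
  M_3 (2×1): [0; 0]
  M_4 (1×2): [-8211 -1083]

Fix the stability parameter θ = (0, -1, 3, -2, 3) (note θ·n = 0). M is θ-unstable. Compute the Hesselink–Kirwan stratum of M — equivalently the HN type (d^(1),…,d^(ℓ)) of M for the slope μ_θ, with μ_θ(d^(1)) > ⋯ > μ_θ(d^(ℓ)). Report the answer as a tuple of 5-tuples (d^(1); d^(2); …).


Via rank(M_{q-1}∘⋯∘M_p): M ≅ I[1,1]^2, I[1,2], I[1,3], I[4,4], I[4,5].
μ_θ-semistable layers: μ^(1)=3; μ^(2)=0; μ^(3)=-1/2; μ^(4)=-2

((0, 0, 1, 0, 1); (2, 0, 0, 0, 0); (2, 2, 0, 0, 0); (0, 0, 0, 2, 0))


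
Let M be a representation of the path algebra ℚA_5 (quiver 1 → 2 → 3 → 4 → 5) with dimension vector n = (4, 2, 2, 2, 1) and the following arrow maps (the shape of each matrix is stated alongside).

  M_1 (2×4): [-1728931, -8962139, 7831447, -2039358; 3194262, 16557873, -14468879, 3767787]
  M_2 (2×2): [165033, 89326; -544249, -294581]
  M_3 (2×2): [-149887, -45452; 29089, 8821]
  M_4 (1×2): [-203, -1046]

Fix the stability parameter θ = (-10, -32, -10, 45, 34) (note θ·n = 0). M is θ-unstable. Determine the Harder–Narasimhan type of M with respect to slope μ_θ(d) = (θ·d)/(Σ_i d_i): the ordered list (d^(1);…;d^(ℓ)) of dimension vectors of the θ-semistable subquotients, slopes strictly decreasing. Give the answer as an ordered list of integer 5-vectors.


Interval decomposition of M: I[1,1]^2, I[1,4], I[1,5].
HN type (ℓ=4): μ^(1)=45; μ^(2)=79/2; μ^(3)=-10; μ^(4)=-21

((0, 0, 0, 1, 0); (0, 0, 0, 1, 1); (2, 0, 2, 0, 0); (2, 2, 0, 0, 0))


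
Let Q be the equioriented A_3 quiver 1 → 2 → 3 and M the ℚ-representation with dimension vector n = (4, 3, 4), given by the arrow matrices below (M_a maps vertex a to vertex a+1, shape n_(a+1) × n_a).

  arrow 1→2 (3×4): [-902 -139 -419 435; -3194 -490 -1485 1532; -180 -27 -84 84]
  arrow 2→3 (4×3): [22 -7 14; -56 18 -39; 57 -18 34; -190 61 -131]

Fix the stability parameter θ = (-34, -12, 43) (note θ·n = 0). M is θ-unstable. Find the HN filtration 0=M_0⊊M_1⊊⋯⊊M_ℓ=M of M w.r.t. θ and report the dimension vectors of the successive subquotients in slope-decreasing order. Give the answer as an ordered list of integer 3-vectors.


Barcode: M ≅ I[1,1], I[1,3]^3, I[3,3]. HN layers by μ_θ (3 steps, strictly decreasing):
  μ^(1)=43; μ^(2)=-12; μ^(3)=-34

((0, 0, 4); (0, 3, 0); (4, 0, 0))


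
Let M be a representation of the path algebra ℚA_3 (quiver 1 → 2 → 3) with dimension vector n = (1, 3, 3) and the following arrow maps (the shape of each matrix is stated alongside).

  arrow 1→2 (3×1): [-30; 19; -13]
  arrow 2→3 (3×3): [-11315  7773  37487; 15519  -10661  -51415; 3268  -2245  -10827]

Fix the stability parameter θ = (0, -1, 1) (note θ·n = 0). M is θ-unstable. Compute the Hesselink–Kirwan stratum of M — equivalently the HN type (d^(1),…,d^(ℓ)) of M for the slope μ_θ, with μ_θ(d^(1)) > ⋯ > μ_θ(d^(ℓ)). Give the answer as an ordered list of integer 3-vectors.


Barcode: M ≅ I[1,3], I[2,2], I[2,3], I[3,3]. HN layers by μ_θ (3 steps, strictly decreasing):
  μ^(1)=1; μ^(2)=-1/2; μ^(3)=-1

((0, 0, 3); (1, 1, 0); (0, 2, 0))


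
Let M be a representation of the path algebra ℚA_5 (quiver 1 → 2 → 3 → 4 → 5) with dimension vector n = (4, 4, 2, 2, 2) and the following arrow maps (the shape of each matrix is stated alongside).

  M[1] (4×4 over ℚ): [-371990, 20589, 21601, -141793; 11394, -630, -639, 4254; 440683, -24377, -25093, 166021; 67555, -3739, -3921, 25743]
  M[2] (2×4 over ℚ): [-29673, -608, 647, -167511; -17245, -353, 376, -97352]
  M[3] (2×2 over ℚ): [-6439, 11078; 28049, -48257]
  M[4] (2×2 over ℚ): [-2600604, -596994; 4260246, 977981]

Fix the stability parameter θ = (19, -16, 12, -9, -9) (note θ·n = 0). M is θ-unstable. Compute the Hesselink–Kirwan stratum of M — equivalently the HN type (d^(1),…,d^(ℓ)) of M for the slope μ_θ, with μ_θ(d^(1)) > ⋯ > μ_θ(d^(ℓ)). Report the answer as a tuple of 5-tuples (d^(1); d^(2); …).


Interval decomposition of M: I[1,1], I[1,2], I[1,4], I[1,5], I[2,2], I[5,5].
HN type (ℓ=5): μ^(1)=19; μ^(2)=3/2; μ^(3)=-3/5; μ^(4)=-9; μ^(5)=-16

((1, 0, 0, 0, 0); (2, 2, 1, 1, 0); (1, 1, 1, 1, 1); (0, 0, 0, 0, 1); (0, 1, 0, 0, 0))


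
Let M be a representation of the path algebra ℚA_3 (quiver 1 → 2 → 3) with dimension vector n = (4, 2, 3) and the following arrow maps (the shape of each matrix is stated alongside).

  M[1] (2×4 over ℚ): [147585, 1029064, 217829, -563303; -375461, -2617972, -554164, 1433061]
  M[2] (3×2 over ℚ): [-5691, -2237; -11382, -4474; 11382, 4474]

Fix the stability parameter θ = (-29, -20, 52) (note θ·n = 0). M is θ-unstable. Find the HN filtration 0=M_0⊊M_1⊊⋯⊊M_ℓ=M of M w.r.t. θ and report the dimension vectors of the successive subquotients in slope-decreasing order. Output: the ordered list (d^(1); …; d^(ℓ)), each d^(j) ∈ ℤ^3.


Interval decomposition of M: I[1,1]^2, I[1,2], I[1,3], I[3,3]^2.
HN type (ℓ=3): μ^(1)=52; μ^(2)=-20; μ^(3)=-29

((0, 0, 3); (0, 2, 0); (4, 0, 0))


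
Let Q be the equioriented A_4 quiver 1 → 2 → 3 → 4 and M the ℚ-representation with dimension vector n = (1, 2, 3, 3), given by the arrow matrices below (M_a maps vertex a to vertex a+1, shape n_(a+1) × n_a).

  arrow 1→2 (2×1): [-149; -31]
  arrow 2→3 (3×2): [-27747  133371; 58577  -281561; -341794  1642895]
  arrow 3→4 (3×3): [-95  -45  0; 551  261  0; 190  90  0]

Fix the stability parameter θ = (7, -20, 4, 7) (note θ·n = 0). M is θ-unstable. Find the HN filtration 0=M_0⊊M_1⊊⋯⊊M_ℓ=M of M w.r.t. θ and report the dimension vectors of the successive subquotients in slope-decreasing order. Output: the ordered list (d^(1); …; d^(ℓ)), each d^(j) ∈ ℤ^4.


Barcode: M ≅ I[1,3], I[2,3], I[3,4], I[4,4]^2. HN layers by μ_θ (4 steps, strictly decreasing):
  μ^(1)=7; μ^(2)=4; μ^(3)=-13/2; μ^(4)=-20

((0, 0, 0, 3); (0, 0, 3, 0); (1, 1, 0, 0); (0, 1, 0, 0))


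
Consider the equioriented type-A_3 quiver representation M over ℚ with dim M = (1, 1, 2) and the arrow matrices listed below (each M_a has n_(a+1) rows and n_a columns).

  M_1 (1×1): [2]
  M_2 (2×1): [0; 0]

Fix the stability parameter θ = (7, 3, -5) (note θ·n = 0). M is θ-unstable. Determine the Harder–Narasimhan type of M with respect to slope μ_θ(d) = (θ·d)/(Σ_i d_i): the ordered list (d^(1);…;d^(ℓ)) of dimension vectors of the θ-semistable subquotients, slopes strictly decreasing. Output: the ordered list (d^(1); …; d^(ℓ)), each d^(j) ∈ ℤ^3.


Barcode: M ≅ I[1,2], I[3,3]^2. HN layers by μ_θ (2 steps, strictly decreasing):
  μ^(1)=5; μ^(2)=-5

((1, 1, 0); (0, 0, 2))


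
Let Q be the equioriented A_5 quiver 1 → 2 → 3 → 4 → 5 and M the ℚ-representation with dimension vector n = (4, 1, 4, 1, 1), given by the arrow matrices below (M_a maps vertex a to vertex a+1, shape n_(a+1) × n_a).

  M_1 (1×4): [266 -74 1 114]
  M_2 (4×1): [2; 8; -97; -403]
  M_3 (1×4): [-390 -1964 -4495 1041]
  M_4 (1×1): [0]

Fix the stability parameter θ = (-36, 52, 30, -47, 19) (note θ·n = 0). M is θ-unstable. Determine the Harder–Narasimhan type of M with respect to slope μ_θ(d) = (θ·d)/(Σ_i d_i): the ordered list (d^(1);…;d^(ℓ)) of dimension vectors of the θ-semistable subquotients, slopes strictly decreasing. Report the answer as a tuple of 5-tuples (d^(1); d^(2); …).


Interval decomposition of M: I[1,1]^3, I[1,3], I[3,3]^2, I[3,4], I[5,5].
HN type (ℓ=5): μ^(1)=41; μ^(2)=30; μ^(3)=19; μ^(4)=-17/2; μ^(5)=-36

((0, 1, 1, 0, 0); (0, 0, 2, 0, 0); (0, 0, 0, 0, 1); (0, 0, 1, 1, 0); (4, 0, 0, 0, 0))


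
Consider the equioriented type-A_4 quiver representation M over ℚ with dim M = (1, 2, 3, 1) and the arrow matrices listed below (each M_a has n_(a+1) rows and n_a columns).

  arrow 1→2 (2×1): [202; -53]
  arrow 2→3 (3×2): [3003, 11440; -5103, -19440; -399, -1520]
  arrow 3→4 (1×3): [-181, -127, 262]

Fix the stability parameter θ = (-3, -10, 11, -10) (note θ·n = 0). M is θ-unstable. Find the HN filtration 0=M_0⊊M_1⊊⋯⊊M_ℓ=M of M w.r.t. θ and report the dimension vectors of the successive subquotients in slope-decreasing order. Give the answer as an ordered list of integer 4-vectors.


Barcode: M ≅ I[1,3], I[2,2], I[3,3], I[3,4]. HN layers by μ_θ (4 steps, strictly decreasing):
  μ^(1)=11; μ^(2)=1/2; μ^(3)=-13/2; μ^(4)=-10

((0, 0, 2, 0); (0, 0, 1, 1); (1, 1, 0, 0); (0, 1, 0, 0))


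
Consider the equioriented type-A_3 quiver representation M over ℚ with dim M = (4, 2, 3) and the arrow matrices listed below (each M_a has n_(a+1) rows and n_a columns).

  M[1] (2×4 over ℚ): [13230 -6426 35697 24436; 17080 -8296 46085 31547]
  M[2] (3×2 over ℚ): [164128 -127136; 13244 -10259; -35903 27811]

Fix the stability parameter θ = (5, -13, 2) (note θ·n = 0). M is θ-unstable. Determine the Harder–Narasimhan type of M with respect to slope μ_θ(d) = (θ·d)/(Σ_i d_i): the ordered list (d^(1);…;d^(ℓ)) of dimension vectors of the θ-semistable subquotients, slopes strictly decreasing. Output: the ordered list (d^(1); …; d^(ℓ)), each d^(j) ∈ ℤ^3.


Barcode: M ≅ I[1,1]^2, I[1,3]^2, I[3,3]. HN layers by μ_θ (3 steps, strictly decreasing):
  μ^(1)=5; μ^(2)=2; μ^(3)=-4

((2, 0, 0); (0, 0, 3); (2, 2, 0))


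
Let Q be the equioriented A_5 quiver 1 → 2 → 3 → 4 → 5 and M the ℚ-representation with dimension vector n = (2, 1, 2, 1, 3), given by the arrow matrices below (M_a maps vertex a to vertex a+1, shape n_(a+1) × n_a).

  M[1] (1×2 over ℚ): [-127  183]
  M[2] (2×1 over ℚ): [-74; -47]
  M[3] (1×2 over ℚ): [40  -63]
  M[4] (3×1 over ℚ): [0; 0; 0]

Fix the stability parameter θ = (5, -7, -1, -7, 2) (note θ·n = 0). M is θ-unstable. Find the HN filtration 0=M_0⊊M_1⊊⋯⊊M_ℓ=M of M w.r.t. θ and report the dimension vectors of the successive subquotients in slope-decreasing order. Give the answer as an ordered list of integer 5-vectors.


Via rank(M_{q-1}∘⋯∘M_p): M ≅ I[1,1], I[1,4], I[3,3], I[5,5]^3.
μ_θ-semistable layers: μ^(1)=5; μ^(2)=2; μ^(3)=-1; μ^(4)=-5/2

((1, 0, 0, 0, 0); (0, 0, 0, 0, 3); (0, 0, 1, 0, 0); (1, 1, 1, 1, 0))


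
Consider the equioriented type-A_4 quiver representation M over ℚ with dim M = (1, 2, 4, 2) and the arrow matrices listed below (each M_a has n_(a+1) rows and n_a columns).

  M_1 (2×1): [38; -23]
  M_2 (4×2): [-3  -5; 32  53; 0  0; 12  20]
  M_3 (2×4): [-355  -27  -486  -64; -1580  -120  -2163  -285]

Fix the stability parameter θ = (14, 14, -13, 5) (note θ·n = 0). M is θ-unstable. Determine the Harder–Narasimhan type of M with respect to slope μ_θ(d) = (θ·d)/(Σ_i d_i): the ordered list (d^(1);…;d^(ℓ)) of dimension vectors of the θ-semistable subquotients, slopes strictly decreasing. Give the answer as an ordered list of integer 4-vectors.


Via rank(M_{q-1}∘⋯∘M_p): M ≅ I[1,4], I[2,3], I[3,3], I[3,4].
μ_θ-semistable layers: μ^(1)=5; μ^(2)=1/2; μ^(3)=-13

((1, 1, 1, 2); (0, 1, 1, 0); (0, 0, 2, 0))


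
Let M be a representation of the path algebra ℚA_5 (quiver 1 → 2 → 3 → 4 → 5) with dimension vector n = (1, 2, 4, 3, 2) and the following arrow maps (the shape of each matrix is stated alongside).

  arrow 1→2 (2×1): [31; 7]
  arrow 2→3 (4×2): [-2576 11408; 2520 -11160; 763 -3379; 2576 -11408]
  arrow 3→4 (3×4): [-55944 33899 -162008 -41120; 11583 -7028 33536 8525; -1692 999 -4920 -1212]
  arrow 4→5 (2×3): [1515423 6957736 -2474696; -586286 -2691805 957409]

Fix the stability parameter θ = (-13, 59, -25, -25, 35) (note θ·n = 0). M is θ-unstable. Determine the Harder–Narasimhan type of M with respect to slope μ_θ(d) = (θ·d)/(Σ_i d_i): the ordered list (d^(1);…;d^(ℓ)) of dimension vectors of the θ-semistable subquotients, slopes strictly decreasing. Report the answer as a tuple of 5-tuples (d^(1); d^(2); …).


Barcode: M ≅ I[1,2], I[2,3], I[3,3], I[3,5]^2, I[4,4]. HN layers by μ_θ (5 steps, strictly decreasing):
  μ^(1)=59; μ^(2)=35; μ^(3)=17; μ^(4)=-13; μ^(5)=-25

((0, 1, 0, 0, 0); (0, 0, 0, 0, 2); (0, 1, 1, 0, 0); (1, 0, 0, 0, 0); (0, 0, 3, 3, 0))


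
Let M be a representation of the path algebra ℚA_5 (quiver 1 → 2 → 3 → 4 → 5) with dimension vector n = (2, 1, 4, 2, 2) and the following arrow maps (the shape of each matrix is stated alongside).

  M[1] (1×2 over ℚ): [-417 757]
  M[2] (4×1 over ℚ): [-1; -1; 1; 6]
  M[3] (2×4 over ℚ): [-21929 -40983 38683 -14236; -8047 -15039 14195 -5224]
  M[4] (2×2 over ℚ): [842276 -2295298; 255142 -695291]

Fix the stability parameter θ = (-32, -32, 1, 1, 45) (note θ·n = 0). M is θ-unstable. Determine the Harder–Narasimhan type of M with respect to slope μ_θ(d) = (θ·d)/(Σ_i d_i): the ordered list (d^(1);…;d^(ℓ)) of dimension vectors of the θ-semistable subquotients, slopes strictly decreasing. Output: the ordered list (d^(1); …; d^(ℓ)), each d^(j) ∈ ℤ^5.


Barcode: M ≅ I[1,1], I[1,5], I[3,3]^2, I[3,4], I[5,5]. HN layers by μ_θ (3 steps, strictly decreasing):
  μ^(1)=45; μ^(2)=1; μ^(3)=-32

((0, 0, 0, 0, 2); (0, 0, 4, 2, 0); (2, 1, 0, 0, 0))


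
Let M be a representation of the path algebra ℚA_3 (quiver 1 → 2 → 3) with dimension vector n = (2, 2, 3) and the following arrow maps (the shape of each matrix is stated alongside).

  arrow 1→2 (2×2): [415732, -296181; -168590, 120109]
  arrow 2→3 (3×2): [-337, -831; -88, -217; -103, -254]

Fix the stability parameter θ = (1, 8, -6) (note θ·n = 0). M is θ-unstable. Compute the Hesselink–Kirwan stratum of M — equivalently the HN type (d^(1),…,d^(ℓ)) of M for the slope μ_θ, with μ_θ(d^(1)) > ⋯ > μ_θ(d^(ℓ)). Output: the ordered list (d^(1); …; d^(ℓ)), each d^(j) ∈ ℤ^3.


Via rank(M_{q-1}∘⋯∘M_p): M ≅ I[1,3]^2, I[3,3].
μ_θ-semistable layers: μ^(1)=1; μ^(2)=-6

((2, 2, 2); (0, 0, 1))


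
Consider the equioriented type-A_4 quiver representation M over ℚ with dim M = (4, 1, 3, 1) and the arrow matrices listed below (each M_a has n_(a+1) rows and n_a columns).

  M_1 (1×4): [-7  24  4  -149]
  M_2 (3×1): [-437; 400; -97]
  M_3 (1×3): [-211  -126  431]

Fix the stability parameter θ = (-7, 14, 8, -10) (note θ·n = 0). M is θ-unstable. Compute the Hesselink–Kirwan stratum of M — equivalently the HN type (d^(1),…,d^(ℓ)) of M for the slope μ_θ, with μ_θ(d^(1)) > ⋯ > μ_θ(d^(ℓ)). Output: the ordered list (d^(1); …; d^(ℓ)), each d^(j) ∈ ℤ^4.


Barcode: M ≅ I[1,1]^3, I[1,3], I[3,3], I[3,4]. HN layers by μ_θ (4 steps, strictly decreasing):
  μ^(1)=11; μ^(2)=8; μ^(3)=-1; μ^(4)=-7

((0, 1, 1, 0); (0, 0, 1, 0); (0, 0, 1, 1); (4, 0, 0, 0))


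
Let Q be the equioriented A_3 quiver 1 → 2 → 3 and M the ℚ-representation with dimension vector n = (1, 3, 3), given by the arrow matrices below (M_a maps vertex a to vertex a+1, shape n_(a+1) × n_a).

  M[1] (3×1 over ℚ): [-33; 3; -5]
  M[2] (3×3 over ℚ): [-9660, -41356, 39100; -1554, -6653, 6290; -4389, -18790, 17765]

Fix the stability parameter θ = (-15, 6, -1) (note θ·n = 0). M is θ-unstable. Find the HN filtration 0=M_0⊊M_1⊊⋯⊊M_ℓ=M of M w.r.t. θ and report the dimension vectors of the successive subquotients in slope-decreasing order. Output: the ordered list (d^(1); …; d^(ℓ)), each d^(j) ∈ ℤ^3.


Interval decomposition of M: I[1,3], I[2,2], I[2,3], I[3,3].
HN type (ℓ=4): μ^(1)=6; μ^(2)=5/2; μ^(3)=-1; μ^(4)=-15

((0, 1, 0); (0, 2, 2); (0, 0, 1); (1, 0, 0))
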